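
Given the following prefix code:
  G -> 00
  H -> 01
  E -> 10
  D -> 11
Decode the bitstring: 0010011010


Decoding step by step:
Bits 00 -> G
Bits 10 -> E
Bits 01 -> H
Bits 10 -> E
Bits 10 -> E


Decoded message: GEHEE


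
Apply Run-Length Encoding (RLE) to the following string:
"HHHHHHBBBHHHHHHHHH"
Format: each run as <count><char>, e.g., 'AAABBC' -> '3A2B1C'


Scanning runs left to right:
  i=0: run of 'H' x 6 -> '6H'
  i=6: run of 'B' x 3 -> '3B'
  i=9: run of 'H' x 9 -> '9H'

RLE = 6H3B9H


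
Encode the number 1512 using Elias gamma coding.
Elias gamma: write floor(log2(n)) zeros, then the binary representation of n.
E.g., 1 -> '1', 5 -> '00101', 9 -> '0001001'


num_bits = floor(log2(1512)) + 1 = 11
leading_zeros = num_bits - 1 = 10
binary(1512) = 10111101000

Elias gamma(1512) = '0000000000' + '10111101000' = 000000000010111101000 (21 bits)


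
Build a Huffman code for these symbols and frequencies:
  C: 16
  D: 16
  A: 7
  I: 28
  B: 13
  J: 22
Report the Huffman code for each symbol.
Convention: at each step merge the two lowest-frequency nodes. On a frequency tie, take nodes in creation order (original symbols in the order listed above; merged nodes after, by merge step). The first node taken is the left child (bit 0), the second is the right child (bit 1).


Huffman tree construction:
Step 1: Merge A(7) + B(13) = 20
Step 2: Merge C(16) + D(16) = 32
Step 3: Merge (A+B)(20) + J(22) = 42
Step 4: Merge I(28) + (C+D)(32) = 60
Step 5: Merge ((A+B)+J)(42) + (I+(C+D))(60) = 102
Read each symbol's code off the tree from the root (left child = 0, right child = 1).

Codes:
  C: 110 (length 3)
  D: 111 (length 3)
  A: 000 (length 3)
  I: 10 (length 2)
  B: 001 (length 3)
  J: 01 (length 2)
Average code length: 256/102 = 2.5098 bits/symbol


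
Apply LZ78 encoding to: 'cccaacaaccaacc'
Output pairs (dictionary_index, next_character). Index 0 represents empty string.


LZ78 encoding steps:
Dictionary: {0: ''}
Step 1: w='' (idx 0), next='c' -> output (0, 'c'), add 'c' as idx 1
Step 2: w='c' (idx 1), next='c' -> output (1, 'c'), add 'cc' as idx 2
Step 3: w='' (idx 0), next='a' -> output (0, 'a'), add 'a' as idx 3
Step 4: w='a' (idx 3), next='c' -> output (3, 'c'), add 'ac' as idx 4
Step 5: w='a' (idx 3), next='a' -> output (3, 'a'), add 'aa' as idx 5
Step 6: w='cc' (idx 2), next='a' -> output (2, 'a'), add 'cca' as idx 6
Step 7: w='ac' (idx 4), next='c' -> output (4, 'c'), add 'acc' as idx 7


Encoded: [(0, 'c'), (1, 'c'), (0, 'a'), (3, 'c'), (3, 'a'), (2, 'a'), (4, 'c')]


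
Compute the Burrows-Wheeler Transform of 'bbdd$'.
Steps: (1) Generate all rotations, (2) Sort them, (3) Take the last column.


Rotations (sorted):
  0: $bbdd -> last char: d
  1: bbdd$ -> last char: $
  2: bdd$b -> last char: b
  3: d$bbd -> last char: d
  4: dd$bb -> last char: b


BWT = d$bdb


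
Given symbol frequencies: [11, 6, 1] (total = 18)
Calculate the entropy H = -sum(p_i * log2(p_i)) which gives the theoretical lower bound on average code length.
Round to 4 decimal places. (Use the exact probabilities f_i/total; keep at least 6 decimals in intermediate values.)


Per-symbol terms -p_i * log2(p_i) with p_i = f_i/18:
  p = 11/18 = 0.611111: log2(p) = -0.710493, -p*log2(p) = 0.434190
  p = 6/18 = 0.333333: log2(p) = -1.584963, -p*log2(p) = 0.528321
  p = 1/18 = 0.055556: log2(p) = -4.169925, -p*log2(p) = 0.231663
H = 0.434190 + 0.528321 + 0.231663 = 1.194174

H = 1.1942 bits/symbol


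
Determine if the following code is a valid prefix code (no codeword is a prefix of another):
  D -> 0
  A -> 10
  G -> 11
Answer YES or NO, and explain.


Checking each pair (does one codeword prefix another?):
  D='0' vs A='10': no prefix
  D='0' vs G='11': no prefix
  A='10' vs D='0': no prefix
  A='10' vs G='11': no prefix
  G='11' vs D='0': no prefix
  G='11' vs A='10': no prefix
No violation found over all pairs.

YES -- this is a valid prefix code. No codeword is a prefix of any other codeword.


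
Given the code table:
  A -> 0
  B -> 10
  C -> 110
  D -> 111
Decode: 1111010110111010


Decoding:
111 -> D
10 -> B
10 -> B
110 -> C
111 -> D
0 -> A
10 -> B


Result: DBBCDAB


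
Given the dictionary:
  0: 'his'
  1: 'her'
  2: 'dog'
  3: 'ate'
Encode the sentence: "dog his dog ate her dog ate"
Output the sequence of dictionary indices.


Look up each word in the dictionary:
  'dog' -> 2
  'his' -> 0
  'dog' -> 2
  'ate' -> 3
  'her' -> 1
  'dog' -> 2
  'ate' -> 3

Encoded: [2, 0, 2, 3, 1, 2, 3]


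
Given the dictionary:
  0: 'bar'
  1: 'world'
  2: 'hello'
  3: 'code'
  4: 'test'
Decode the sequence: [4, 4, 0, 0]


Look up each index in the dictionary:
  4 -> 'test'
  4 -> 'test'
  0 -> 'bar'
  0 -> 'bar'

Decoded: "test test bar bar"


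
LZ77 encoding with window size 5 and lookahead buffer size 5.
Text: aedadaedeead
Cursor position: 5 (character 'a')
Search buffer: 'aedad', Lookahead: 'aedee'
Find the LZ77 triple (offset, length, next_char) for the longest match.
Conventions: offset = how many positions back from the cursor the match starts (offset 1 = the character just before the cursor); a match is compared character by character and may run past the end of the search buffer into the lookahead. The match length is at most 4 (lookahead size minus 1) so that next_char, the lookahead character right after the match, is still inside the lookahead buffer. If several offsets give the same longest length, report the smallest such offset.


Try each offset into the search buffer:
  offset=1 (pos 4, char 'd'): match length 0
  offset=2 (pos 3, char 'a'): match length 1
  offset=3 (pos 2, char 'd'): match length 0
  offset=4 (pos 1, char 'e'): match length 0
  offset=5 (pos 0, char 'a'): match length 3
Longest match has length 3 at offset 5.
next_char = character at position 5 + 3 = 8 -> 'e'

Best match: offset=5, length=3 (matching 'aed' starting at position 0)
LZ77 triple: (5, 3, 'e')


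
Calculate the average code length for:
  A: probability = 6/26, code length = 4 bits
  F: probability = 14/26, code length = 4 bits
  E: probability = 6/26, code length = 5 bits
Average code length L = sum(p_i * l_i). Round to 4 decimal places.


Weighted contributions p_i * l_i:
  A: (6/26) * 4 = 24/26
  F: (14/26) * 4 = 56/26
  E: (6/26) * 5 = 30/26
Sum = (24 + 56 + 30)/26 = 110/26

L = 110/26 = 4.2308 bits/symbol


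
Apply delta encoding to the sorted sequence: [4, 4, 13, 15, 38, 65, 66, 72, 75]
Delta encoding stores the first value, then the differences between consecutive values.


First value: 4
Deltas:
  4 - 4 = 0
  13 - 4 = 9
  15 - 13 = 2
  38 - 15 = 23
  65 - 38 = 27
  66 - 65 = 1
  72 - 66 = 6
  75 - 72 = 3


Delta encoded: [4, 0, 9, 2, 23, 27, 1, 6, 3]


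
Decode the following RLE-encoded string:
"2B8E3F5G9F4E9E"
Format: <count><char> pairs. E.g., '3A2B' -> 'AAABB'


Expanding each <count><char> pair:
  2B -> 'BB'
  8E -> 'EEEEEEEE'
  3F -> 'FFF'
  5G -> 'GGGGG'
  9F -> 'FFFFFFFFF'
  4E -> 'EEEE'
  9E -> 'EEEEEEEEE'

Decoded = BBEEEEEEEEFFFGGGGGFFFFFFFFFEEEEEEEEEEEEE


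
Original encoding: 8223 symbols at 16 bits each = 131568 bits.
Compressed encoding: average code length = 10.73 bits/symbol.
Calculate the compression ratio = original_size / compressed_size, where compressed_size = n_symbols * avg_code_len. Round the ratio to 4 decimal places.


original_size = n_symbols * orig_bits = 8223 * 16 = 131568 bits
compressed_size = n_symbols * avg_code_len = 8223 * 10.73 = 88232.79 bits
ratio = original_size / compressed_size = 131568 / 88232.79 = 1.4911

Compression ratio = 1.4911


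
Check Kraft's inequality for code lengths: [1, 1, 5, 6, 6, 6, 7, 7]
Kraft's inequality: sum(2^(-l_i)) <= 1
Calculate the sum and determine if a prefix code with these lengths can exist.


Sum = 2^(-1) + 2^(-1) + 2^(-5) + 2^(-6) + 2^(-6) + 2^(-6) + 2^(-7) + 2^(-7)
    = 0.5 + 0.5 + 0.03125 + 0.015625 + 0.015625 + 0.015625 + 0.0078125 + 0.0078125
    = 140/128 = 1.09375
Since 1.09375 > 1, Kraft's inequality is NOT satisfied.
A prefix code with these lengths CANNOT exist.

Kraft sum = 1.09375. Not satisfied.


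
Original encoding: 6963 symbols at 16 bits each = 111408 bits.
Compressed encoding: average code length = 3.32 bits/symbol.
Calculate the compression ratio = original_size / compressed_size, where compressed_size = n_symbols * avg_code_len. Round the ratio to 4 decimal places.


original_size = n_symbols * orig_bits = 6963 * 16 = 111408 bits
compressed_size = n_symbols * avg_code_len = 6963 * 3.32 = 23117.16 bits
ratio = original_size / compressed_size = 111408 / 23117.16 = 4.8193

Compression ratio = 4.8193


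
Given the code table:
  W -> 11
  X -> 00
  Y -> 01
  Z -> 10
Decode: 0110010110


Decoding:
01 -> Y
10 -> Z
01 -> Y
01 -> Y
10 -> Z


Result: YZYYZ


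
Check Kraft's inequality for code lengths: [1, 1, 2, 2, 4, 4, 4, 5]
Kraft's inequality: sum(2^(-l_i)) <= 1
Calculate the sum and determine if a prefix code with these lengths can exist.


Sum = 2^(-1) + 2^(-1) + 2^(-2) + 2^(-2) + 2^(-4) + 2^(-4) + 2^(-4) + 2^(-5)
    = 0.5 + 0.5 + 0.25 + 0.25 + 0.0625 + 0.0625 + 0.0625 + 0.03125
    = 55/32 = 1.71875
Since 1.71875 > 1, Kraft's inequality is NOT satisfied.
A prefix code with these lengths CANNOT exist.

Kraft sum = 1.71875. Not satisfied.


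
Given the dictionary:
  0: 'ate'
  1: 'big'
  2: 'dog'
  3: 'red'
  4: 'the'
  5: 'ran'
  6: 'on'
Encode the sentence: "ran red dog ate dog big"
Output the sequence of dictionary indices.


Look up each word in the dictionary:
  'ran' -> 5
  'red' -> 3
  'dog' -> 2
  'ate' -> 0
  'dog' -> 2
  'big' -> 1

Encoded: [5, 3, 2, 0, 2, 1]


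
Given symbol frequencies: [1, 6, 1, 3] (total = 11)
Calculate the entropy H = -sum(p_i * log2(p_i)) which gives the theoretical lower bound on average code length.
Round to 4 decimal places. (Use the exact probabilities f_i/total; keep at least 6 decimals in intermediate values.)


Per-symbol terms -p_i * log2(p_i) with p_i = f_i/11:
  p = 1/11 = 0.090909: log2(p) = -3.459432, -p*log2(p) = 0.314494
  p = 6/11 = 0.545455: log2(p) = -0.874469, -p*log2(p) = 0.476983
  p = 1/11 = 0.090909: log2(p) = -3.459432, -p*log2(p) = 0.314494
  p = 3/11 = 0.272727: log2(p) = -1.874469, -p*log2(p) = 0.511219
H = 0.314494 + 0.476983 + 0.314494 + 0.511219 = 1.617190

H = 1.6172 bits/symbol


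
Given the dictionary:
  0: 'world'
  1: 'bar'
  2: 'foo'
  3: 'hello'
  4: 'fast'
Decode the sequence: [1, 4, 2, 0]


Look up each index in the dictionary:
  1 -> 'bar'
  4 -> 'fast'
  2 -> 'foo'
  0 -> 'world'

Decoded: "bar fast foo world"


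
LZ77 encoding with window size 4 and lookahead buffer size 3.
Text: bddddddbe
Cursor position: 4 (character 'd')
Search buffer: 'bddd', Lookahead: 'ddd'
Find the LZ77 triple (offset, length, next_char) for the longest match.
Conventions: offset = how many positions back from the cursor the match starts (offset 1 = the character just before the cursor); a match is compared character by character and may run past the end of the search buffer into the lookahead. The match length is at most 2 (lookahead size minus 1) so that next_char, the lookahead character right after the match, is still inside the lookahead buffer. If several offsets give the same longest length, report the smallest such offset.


Try each offset into the search buffer:
  offset=1 (pos 3, char 'd'): match length 2
  offset=2 (pos 2, char 'd'): match length 2
  offset=3 (pos 1, char 'd'): match length 2
  offset=4 (pos 0, char 'b'): match length 0
Longest match has length 2, found at offsets 1, 2, 3; take the smallest, offset 1.
next_char = character at position 4 + 2 = 6 -> 'd'

Best match: offset=1, length=2 (matching 'dd' starting at position 3)
LZ77 triple: (1, 2, 'd')


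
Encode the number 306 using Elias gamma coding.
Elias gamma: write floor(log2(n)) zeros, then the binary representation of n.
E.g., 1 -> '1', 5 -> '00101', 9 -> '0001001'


num_bits = floor(log2(306)) + 1 = 9
leading_zeros = num_bits - 1 = 8
binary(306) = 100110010

Elias gamma(306) = '00000000' + '100110010' = 00000000100110010 (17 bits)


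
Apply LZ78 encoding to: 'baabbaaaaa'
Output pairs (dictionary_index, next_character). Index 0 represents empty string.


LZ78 encoding steps:
Dictionary: {0: ''}
Step 1: w='' (idx 0), next='b' -> output (0, 'b'), add 'b' as idx 1
Step 2: w='' (idx 0), next='a' -> output (0, 'a'), add 'a' as idx 2
Step 3: w='a' (idx 2), next='b' -> output (2, 'b'), add 'ab' as idx 3
Step 4: w='b' (idx 1), next='a' -> output (1, 'a'), add 'ba' as idx 4
Step 5: w='a' (idx 2), next='a' -> output (2, 'a'), add 'aa' as idx 5
Step 6: w='aa' (idx 5), end of input -> output (5, '')


Encoded: [(0, 'b'), (0, 'a'), (2, 'b'), (1, 'a'), (2, 'a'), (5, '')]


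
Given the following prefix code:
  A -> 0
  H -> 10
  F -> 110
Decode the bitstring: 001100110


Decoding step by step:
Bits 0 -> A
Bits 0 -> A
Bits 110 -> F
Bits 0 -> A
Bits 110 -> F


Decoded message: AAFAF


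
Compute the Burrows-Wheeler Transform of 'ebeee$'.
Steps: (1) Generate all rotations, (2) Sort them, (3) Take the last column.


Rotations (sorted):
  0: $ebeee -> last char: e
  1: beee$e -> last char: e
  2: e$ebee -> last char: e
  3: ebeee$ -> last char: $
  4: ee$ebe -> last char: e
  5: eee$eb -> last char: b


BWT = eee$eb


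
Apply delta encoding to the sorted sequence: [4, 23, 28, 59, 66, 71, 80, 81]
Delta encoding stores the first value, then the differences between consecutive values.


First value: 4
Deltas:
  23 - 4 = 19
  28 - 23 = 5
  59 - 28 = 31
  66 - 59 = 7
  71 - 66 = 5
  80 - 71 = 9
  81 - 80 = 1


Delta encoded: [4, 19, 5, 31, 7, 5, 9, 1]


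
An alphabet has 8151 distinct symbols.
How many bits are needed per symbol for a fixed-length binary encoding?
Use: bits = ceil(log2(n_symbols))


log2(8151) = 12.9928
Bracket: 2^12 = 4096 < 8151 <= 2^13 = 8192
So ceil(log2(8151)) = 13

bits = ceil(log2(8151)) = ceil(12.9928) = 13 bits


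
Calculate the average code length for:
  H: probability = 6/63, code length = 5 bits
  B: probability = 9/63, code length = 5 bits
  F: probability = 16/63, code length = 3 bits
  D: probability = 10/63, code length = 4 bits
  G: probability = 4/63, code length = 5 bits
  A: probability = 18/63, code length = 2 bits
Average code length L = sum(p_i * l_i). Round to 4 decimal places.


Weighted contributions p_i * l_i:
  H: (6/63) * 5 = 30/63
  B: (9/63) * 5 = 45/63
  F: (16/63) * 3 = 48/63
  D: (10/63) * 4 = 40/63
  G: (4/63) * 5 = 20/63
  A: (18/63) * 2 = 36/63
Sum = (30 + 45 + 48 + 40 + 20 + 36)/63 = 219/63

L = 219/63 = 3.4762 bits/symbol


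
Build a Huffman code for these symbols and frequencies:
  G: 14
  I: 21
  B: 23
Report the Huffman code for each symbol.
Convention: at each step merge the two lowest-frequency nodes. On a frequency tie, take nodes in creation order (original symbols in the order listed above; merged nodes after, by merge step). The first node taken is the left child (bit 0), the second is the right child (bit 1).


Huffman tree construction:
Step 1: Merge G(14) + I(21) = 35
Step 2: Merge B(23) + (G+I)(35) = 58
Read each symbol's code off the tree from the root (left child = 0, right child = 1).

Codes:
  G: 10 (length 2)
  I: 11 (length 2)
  B: 0 (length 1)
Average code length: 93/58 = 1.6034 bits/symbol


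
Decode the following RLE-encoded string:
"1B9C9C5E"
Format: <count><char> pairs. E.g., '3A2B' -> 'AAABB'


Expanding each <count><char> pair:
  1B -> 'B'
  9C -> 'CCCCCCCCC'
  9C -> 'CCCCCCCCC'
  5E -> 'EEEEE'

Decoded = BCCCCCCCCCCCCCCCCCCEEEEE


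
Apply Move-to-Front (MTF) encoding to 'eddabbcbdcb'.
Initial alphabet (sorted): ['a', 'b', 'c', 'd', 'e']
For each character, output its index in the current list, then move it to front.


MTF encoding:
'e': index 4 in ['a', 'b', 'c', 'd', 'e'] -> ['e', 'a', 'b', 'c', 'd']
'd': index 4 in ['e', 'a', 'b', 'c', 'd'] -> ['d', 'e', 'a', 'b', 'c']
'd': index 0 in ['d', 'e', 'a', 'b', 'c'] -> ['d', 'e', 'a', 'b', 'c']
'a': index 2 in ['d', 'e', 'a', 'b', 'c'] -> ['a', 'd', 'e', 'b', 'c']
'b': index 3 in ['a', 'd', 'e', 'b', 'c'] -> ['b', 'a', 'd', 'e', 'c']
'b': index 0 in ['b', 'a', 'd', 'e', 'c'] -> ['b', 'a', 'd', 'e', 'c']
'c': index 4 in ['b', 'a', 'd', 'e', 'c'] -> ['c', 'b', 'a', 'd', 'e']
'b': index 1 in ['c', 'b', 'a', 'd', 'e'] -> ['b', 'c', 'a', 'd', 'e']
'd': index 3 in ['b', 'c', 'a', 'd', 'e'] -> ['d', 'b', 'c', 'a', 'e']
'c': index 2 in ['d', 'b', 'c', 'a', 'e'] -> ['c', 'd', 'b', 'a', 'e']
'b': index 2 in ['c', 'd', 'b', 'a', 'e'] -> ['b', 'c', 'd', 'a', 'e']


Output: [4, 4, 0, 2, 3, 0, 4, 1, 3, 2, 2]


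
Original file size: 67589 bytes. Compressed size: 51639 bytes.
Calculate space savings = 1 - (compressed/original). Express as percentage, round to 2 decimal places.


ratio = compressed/original = 51639/67589 = 0.764015
savings = 1 - ratio = 1 - 0.764015 = 0.235985
as a percentage: 0.235985 * 100 = 23.6%

Space savings = 1 - 51639/67589 = 23.6%


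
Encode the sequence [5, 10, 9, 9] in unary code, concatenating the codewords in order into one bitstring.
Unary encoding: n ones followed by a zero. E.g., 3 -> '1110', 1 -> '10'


Encode each number as n ones followed by a terminating 0:
  5 -> 111110 (6 bits)
  10 -> 11111111110 (11 bits)
  9 -> 1111111110 (10 bits)
  9 -> 1111111110 (10 bits)
Total length = 6 + 11 + 10 + 10 = 37 bits.

Unary([5, 10, 9, 9]) = 1111101111111111011111111101111111110 (37 bits)


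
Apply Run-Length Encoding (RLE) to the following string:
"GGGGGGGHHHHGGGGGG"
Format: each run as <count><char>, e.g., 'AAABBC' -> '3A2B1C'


Scanning runs left to right:
  i=0: run of 'G' x 7 -> '7G'
  i=7: run of 'H' x 4 -> '4H'
  i=11: run of 'G' x 6 -> '6G'

RLE = 7G4H6G


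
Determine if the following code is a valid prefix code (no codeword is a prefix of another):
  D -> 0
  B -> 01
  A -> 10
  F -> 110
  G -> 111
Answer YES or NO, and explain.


Checking each pair (does one codeword prefix another?):
  D='0' vs B='01': prefix -- VIOLATION

NO -- this is NOT a valid prefix code. D (0) is a prefix of B (01).


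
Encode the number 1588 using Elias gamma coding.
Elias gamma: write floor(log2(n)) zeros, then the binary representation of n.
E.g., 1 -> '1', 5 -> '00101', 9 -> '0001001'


num_bits = floor(log2(1588)) + 1 = 11
leading_zeros = num_bits - 1 = 10
binary(1588) = 11000110100

Elias gamma(1588) = '0000000000' + '11000110100' = 000000000011000110100 (21 bits)


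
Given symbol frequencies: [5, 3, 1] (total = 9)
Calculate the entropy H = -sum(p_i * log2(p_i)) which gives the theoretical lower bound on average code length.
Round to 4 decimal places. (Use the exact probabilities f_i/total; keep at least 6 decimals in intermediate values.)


Per-symbol terms -p_i * log2(p_i) with p_i = f_i/9:
  p = 5/9 = 0.555556: log2(p) = -0.847997, -p*log2(p) = 0.471109
  p = 3/9 = 0.333333: log2(p) = -1.584963, -p*log2(p) = 0.528321
  p = 1/9 = 0.111111: log2(p) = -3.169925, -p*log2(p) = 0.352214
H = 0.471109 + 0.528321 + 0.352214 = 1.351644

H = 1.3516 bits/symbol


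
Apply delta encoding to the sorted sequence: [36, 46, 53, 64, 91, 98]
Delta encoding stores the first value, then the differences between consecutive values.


First value: 36
Deltas:
  46 - 36 = 10
  53 - 46 = 7
  64 - 53 = 11
  91 - 64 = 27
  98 - 91 = 7


Delta encoded: [36, 10, 7, 11, 27, 7]


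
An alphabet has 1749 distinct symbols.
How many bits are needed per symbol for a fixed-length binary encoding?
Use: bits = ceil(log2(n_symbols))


log2(1749) = 10.7723
Bracket: 2^10 = 1024 < 1749 <= 2^11 = 2048
So ceil(log2(1749)) = 11

bits = ceil(log2(1749)) = ceil(10.7723) = 11 bits


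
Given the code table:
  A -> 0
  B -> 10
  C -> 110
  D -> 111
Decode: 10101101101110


Decoding:
10 -> B
10 -> B
110 -> C
110 -> C
111 -> D
0 -> A


Result: BBCCDA


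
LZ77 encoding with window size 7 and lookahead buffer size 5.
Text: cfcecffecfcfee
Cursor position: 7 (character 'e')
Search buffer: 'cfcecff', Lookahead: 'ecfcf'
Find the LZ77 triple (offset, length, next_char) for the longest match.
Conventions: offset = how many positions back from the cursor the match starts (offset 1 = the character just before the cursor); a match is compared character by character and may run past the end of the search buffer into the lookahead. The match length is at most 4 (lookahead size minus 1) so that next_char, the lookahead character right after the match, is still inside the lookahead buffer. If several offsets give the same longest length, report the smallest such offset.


Try each offset into the search buffer:
  offset=1 (pos 6, char 'f'): match length 0
  offset=2 (pos 5, char 'f'): match length 0
  offset=3 (pos 4, char 'c'): match length 0
  offset=4 (pos 3, char 'e'): match length 3
  offset=5 (pos 2, char 'c'): match length 0
  offset=6 (pos 1, char 'f'): match length 0
  offset=7 (pos 0, char 'c'): match length 0
Longest match has length 3 at offset 4.
next_char = character at position 7 + 3 = 10 -> 'c'

Best match: offset=4, length=3 (matching 'ecf' starting at position 3)
LZ77 triple: (4, 3, 'c')


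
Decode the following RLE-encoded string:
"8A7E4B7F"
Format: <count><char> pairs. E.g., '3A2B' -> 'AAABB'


Expanding each <count><char> pair:
  8A -> 'AAAAAAAA'
  7E -> 'EEEEEEE'
  4B -> 'BBBB'
  7F -> 'FFFFFFF'

Decoded = AAAAAAAAEEEEEEEBBBBFFFFFFF


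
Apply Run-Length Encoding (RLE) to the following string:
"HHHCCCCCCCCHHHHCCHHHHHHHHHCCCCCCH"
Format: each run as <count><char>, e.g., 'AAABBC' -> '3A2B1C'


Scanning runs left to right:
  i=0: run of 'H' x 3 -> '3H'
  i=3: run of 'C' x 8 -> '8C'
  i=11: run of 'H' x 4 -> '4H'
  i=15: run of 'C' x 2 -> '2C'
  i=17: run of 'H' x 9 -> '9H'
  i=26: run of 'C' x 6 -> '6C'
  i=32: run of 'H' x 1 -> '1H'

RLE = 3H8C4H2C9H6C1H


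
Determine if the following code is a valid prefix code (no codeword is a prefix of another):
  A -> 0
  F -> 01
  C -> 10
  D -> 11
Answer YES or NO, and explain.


Checking each pair (does one codeword prefix another?):
  A='0' vs F='01': prefix -- VIOLATION

NO -- this is NOT a valid prefix code. A (0) is a prefix of F (01).


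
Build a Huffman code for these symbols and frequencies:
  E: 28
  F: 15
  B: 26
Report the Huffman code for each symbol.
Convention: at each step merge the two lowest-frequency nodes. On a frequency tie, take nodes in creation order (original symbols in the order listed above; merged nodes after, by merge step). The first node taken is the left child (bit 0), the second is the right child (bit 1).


Huffman tree construction:
Step 1: Merge F(15) + B(26) = 41
Step 2: Merge E(28) + (F+B)(41) = 69
Read each symbol's code off the tree from the root (left child = 0, right child = 1).

Codes:
  E: 0 (length 1)
  F: 10 (length 2)
  B: 11 (length 2)
Average code length: 110/69 = 1.5942 bits/symbol


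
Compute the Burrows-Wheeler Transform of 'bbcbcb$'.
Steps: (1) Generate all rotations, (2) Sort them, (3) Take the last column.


Rotations (sorted):
  0: $bbcbcb -> last char: b
  1: b$bbcbc -> last char: c
  2: bbcbcb$ -> last char: $
  3: bcb$bbc -> last char: c
  4: bcbcb$b -> last char: b
  5: cb$bbcb -> last char: b
  6: cbcb$bb -> last char: b


BWT = bc$cbbb


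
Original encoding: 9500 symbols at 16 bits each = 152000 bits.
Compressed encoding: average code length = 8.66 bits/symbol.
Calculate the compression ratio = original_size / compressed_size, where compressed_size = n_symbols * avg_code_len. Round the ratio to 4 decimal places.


original_size = n_symbols * orig_bits = 9500 * 16 = 152000 bits
compressed_size = n_symbols * avg_code_len = 9500 * 8.66 = 82270.0 bits
ratio = original_size / compressed_size = 152000 / 82270.0 = 1.8476

Compression ratio = 1.8476


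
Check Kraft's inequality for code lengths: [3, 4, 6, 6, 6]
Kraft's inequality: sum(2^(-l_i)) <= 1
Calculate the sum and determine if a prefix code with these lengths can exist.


Sum = 2^(-3) + 2^(-4) + 2^(-6) + 2^(-6) + 2^(-6)
    = 0.125 + 0.0625 + 0.015625 + 0.015625 + 0.015625
    = 15/64 = 0.234375
Since 0.234375 <= 1, Kraft's inequality IS satisfied.
A prefix code with these lengths CAN exist.

Kraft sum = 0.234375. Satisfied.


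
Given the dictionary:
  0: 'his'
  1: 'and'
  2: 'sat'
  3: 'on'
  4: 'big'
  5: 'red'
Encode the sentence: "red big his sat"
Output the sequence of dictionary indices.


Look up each word in the dictionary:
  'red' -> 5
  'big' -> 4
  'his' -> 0
  'sat' -> 2

Encoded: [5, 4, 0, 2]


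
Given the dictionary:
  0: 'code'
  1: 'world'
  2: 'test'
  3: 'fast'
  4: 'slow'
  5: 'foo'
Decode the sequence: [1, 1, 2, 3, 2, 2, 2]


Look up each index in the dictionary:
  1 -> 'world'
  1 -> 'world'
  2 -> 'test'
  3 -> 'fast'
  2 -> 'test'
  2 -> 'test'
  2 -> 'test'

Decoded: "world world test fast test test test"


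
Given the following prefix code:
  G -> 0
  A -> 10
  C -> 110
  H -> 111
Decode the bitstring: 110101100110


Decoding step by step:
Bits 110 -> C
Bits 10 -> A
Bits 110 -> C
Bits 0 -> G
Bits 110 -> C


Decoded message: CACGC


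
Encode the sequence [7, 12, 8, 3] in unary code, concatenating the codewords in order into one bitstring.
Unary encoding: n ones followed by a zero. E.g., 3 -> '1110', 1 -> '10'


Encode each number as n ones followed by a terminating 0:
  7 -> 11111110 (8 bits)
  12 -> 1111111111110 (13 bits)
  8 -> 111111110 (9 bits)
  3 -> 1110 (4 bits)
Total length = 8 + 13 + 9 + 4 = 34 bits.

Unary([7, 12, 8, 3]) = 1111111011111111111101111111101110 (34 bits)


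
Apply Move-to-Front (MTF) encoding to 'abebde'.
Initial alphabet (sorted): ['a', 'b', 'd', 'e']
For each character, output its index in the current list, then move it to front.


MTF encoding:
'a': index 0 in ['a', 'b', 'd', 'e'] -> ['a', 'b', 'd', 'e']
'b': index 1 in ['a', 'b', 'd', 'e'] -> ['b', 'a', 'd', 'e']
'e': index 3 in ['b', 'a', 'd', 'e'] -> ['e', 'b', 'a', 'd']
'b': index 1 in ['e', 'b', 'a', 'd'] -> ['b', 'e', 'a', 'd']
'd': index 3 in ['b', 'e', 'a', 'd'] -> ['d', 'b', 'e', 'a']
'e': index 2 in ['d', 'b', 'e', 'a'] -> ['e', 'd', 'b', 'a']


Output: [0, 1, 3, 1, 3, 2]


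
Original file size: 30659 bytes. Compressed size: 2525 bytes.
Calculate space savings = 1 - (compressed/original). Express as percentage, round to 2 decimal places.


ratio = compressed/original = 2525/30659 = 0.082358
savings = 1 - ratio = 1 - 0.082358 = 0.917642
as a percentage: 0.917642 * 100 = 91.76%

Space savings = 1 - 2525/30659 = 91.76%


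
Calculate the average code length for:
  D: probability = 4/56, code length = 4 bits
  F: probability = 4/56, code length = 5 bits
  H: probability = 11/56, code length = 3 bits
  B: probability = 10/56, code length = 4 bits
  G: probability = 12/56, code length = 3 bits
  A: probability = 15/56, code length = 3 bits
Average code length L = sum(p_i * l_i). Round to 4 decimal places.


Weighted contributions p_i * l_i:
  D: (4/56) * 4 = 16/56
  F: (4/56) * 5 = 20/56
  H: (11/56) * 3 = 33/56
  B: (10/56) * 4 = 40/56
  G: (12/56) * 3 = 36/56
  A: (15/56) * 3 = 45/56
Sum = (16 + 20 + 33 + 40 + 36 + 45)/56 = 190/56

L = 190/56 = 3.3929 bits/symbol


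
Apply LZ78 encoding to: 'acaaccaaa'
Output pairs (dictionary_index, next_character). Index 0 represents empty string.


LZ78 encoding steps:
Dictionary: {0: ''}
Step 1: w='' (idx 0), next='a' -> output (0, 'a'), add 'a' as idx 1
Step 2: w='' (idx 0), next='c' -> output (0, 'c'), add 'c' as idx 2
Step 3: w='a' (idx 1), next='a' -> output (1, 'a'), add 'aa' as idx 3
Step 4: w='c' (idx 2), next='c' -> output (2, 'c'), add 'cc' as idx 4
Step 5: w='aa' (idx 3), next='a' -> output (3, 'a'), add 'aaa' as idx 5


Encoded: [(0, 'a'), (0, 'c'), (1, 'a'), (2, 'c'), (3, 'a')]


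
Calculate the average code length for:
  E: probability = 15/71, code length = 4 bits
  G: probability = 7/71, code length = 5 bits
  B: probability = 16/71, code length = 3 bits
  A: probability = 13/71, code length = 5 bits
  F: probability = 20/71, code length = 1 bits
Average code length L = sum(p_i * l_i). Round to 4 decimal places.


Weighted contributions p_i * l_i:
  E: (15/71) * 4 = 60/71
  G: (7/71) * 5 = 35/71
  B: (16/71) * 3 = 48/71
  A: (13/71) * 5 = 65/71
  F: (20/71) * 1 = 20/71
Sum = (60 + 35 + 48 + 65 + 20)/71 = 228/71

L = 228/71 = 3.2113 bits/symbol


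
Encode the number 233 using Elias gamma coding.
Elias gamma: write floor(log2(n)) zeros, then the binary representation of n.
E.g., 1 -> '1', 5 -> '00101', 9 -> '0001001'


num_bits = floor(log2(233)) + 1 = 8
leading_zeros = num_bits - 1 = 7
binary(233) = 11101001

Elias gamma(233) = '0000000' + '11101001' = 000000011101001 (15 bits)


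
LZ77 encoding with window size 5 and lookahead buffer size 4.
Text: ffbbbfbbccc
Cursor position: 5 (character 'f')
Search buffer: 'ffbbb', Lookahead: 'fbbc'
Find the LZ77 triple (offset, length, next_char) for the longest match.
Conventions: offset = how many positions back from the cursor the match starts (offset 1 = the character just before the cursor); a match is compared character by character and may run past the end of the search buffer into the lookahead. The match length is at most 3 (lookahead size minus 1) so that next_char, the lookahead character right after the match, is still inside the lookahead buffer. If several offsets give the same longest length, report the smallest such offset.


Try each offset into the search buffer:
  offset=1 (pos 4, char 'b'): match length 0
  offset=2 (pos 3, char 'b'): match length 0
  offset=3 (pos 2, char 'b'): match length 0
  offset=4 (pos 1, char 'f'): match length 3
  offset=5 (pos 0, char 'f'): match length 1
Longest match has length 3 at offset 4.
next_char = character at position 5 + 3 = 8 -> 'c'

Best match: offset=4, length=3 (matching 'fbb' starting at position 1)
LZ77 triple: (4, 3, 'c')


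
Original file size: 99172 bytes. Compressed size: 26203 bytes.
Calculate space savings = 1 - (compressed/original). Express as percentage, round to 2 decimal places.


ratio = compressed/original = 26203/99172 = 0.264218
savings = 1 - ratio = 1 - 0.264218 = 0.735782
as a percentage: 0.735782 * 100 = 73.58%

Space savings = 1 - 26203/99172 = 73.58%


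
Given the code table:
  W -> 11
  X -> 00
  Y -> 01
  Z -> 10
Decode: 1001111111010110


Decoding:
10 -> Z
01 -> Y
11 -> W
11 -> W
11 -> W
01 -> Y
01 -> Y
10 -> Z


Result: ZYWWWYYZ


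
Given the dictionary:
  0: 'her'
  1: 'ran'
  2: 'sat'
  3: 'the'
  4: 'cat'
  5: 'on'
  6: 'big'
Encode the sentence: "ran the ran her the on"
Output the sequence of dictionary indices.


Look up each word in the dictionary:
  'ran' -> 1
  'the' -> 3
  'ran' -> 1
  'her' -> 0
  'the' -> 3
  'on' -> 5

Encoded: [1, 3, 1, 0, 3, 5]


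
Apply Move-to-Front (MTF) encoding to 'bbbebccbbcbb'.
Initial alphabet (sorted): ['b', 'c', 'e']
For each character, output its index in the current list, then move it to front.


MTF encoding:
'b': index 0 in ['b', 'c', 'e'] -> ['b', 'c', 'e']
'b': index 0 in ['b', 'c', 'e'] -> ['b', 'c', 'e']
'b': index 0 in ['b', 'c', 'e'] -> ['b', 'c', 'e']
'e': index 2 in ['b', 'c', 'e'] -> ['e', 'b', 'c']
'b': index 1 in ['e', 'b', 'c'] -> ['b', 'e', 'c']
'c': index 2 in ['b', 'e', 'c'] -> ['c', 'b', 'e']
'c': index 0 in ['c', 'b', 'e'] -> ['c', 'b', 'e']
'b': index 1 in ['c', 'b', 'e'] -> ['b', 'c', 'e']
'b': index 0 in ['b', 'c', 'e'] -> ['b', 'c', 'e']
'c': index 1 in ['b', 'c', 'e'] -> ['c', 'b', 'e']
'b': index 1 in ['c', 'b', 'e'] -> ['b', 'c', 'e']
'b': index 0 in ['b', 'c', 'e'] -> ['b', 'c', 'e']


Output: [0, 0, 0, 2, 1, 2, 0, 1, 0, 1, 1, 0]


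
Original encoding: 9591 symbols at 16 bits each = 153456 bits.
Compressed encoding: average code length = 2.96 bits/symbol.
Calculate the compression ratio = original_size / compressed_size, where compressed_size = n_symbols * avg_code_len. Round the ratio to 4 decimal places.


original_size = n_symbols * orig_bits = 9591 * 16 = 153456 bits
compressed_size = n_symbols * avg_code_len = 9591 * 2.96 = 28389.36 bits
ratio = original_size / compressed_size = 153456 / 28389.36 = 5.4054

Compression ratio = 5.4054


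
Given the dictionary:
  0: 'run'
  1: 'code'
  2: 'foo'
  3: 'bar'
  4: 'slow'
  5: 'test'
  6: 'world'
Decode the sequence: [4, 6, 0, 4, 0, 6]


Look up each index in the dictionary:
  4 -> 'slow'
  6 -> 'world'
  0 -> 'run'
  4 -> 'slow'
  0 -> 'run'
  6 -> 'world'

Decoded: "slow world run slow run world"


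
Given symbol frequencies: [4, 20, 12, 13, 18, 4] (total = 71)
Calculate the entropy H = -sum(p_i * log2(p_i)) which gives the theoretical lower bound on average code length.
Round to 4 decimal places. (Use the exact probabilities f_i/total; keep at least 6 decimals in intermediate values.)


Per-symbol terms -p_i * log2(p_i) with p_i = f_i/71:
  p = 4/71 = 0.056338: log2(p) = -4.149747, -p*log2(p) = 0.233789
  p = 20/71 = 0.281690: log2(p) = -1.827819, -p*log2(p) = 0.514879
  p = 12/71 = 0.169014: log2(p) = -2.564785, -p*log2(p) = 0.433485
  p = 13/71 = 0.183099: log2(p) = -2.449307, -p*log2(p) = 0.448465
  p = 18/71 = 0.253521: log2(p) = -1.979822, -p*log2(p) = 0.501927
  p = 4/71 = 0.056338: log2(p) = -4.149747, -p*log2(p) = 0.233789
H = 0.233789 + 0.514879 + 0.433485 + 0.448465 + 0.501927 + 0.233789 = 2.366334

H = 2.3663 bits/symbol


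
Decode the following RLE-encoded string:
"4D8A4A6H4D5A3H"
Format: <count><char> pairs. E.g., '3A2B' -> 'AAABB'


Expanding each <count><char> pair:
  4D -> 'DDDD'
  8A -> 'AAAAAAAA'
  4A -> 'AAAA'
  6H -> 'HHHHHH'
  4D -> 'DDDD'
  5A -> 'AAAAA'
  3H -> 'HHH'

Decoded = DDDDAAAAAAAAAAAAHHHHHHDDDDAAAAAHHH


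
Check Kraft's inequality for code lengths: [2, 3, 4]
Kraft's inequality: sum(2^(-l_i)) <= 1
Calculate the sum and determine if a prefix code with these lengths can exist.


Sum = 2^(-2) + 2^(-3) + 2^(-4)
    = 0.25 + 0.125 + 0.0625
    = 7/16 = 0.4375
Since 0.4375 <= 1, Kraft's inequality IS satisfied.
A prefix code with these lengths CAN exist.

Kraft sum = 0.4375. Satisfied.


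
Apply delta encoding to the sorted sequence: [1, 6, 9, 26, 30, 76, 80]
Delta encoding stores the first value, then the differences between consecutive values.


First value: 1
Deltas:
  6 - 1 = 5
  9 - 6 = 3
  26 - 9 = 17
  30 - 26 = 4
  76 - 30 = 46
  80 - 76 = 4


Delta encoded: [1, 5, 3, 17, 4, 46, 4]


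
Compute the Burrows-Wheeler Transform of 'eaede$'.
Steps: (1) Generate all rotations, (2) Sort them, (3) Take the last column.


Rotations (sorted):
  0: $eaede -> last char: e
  1: aede$e -> last char: e
  2: de$eae -> last char: e
  3: e$eaed -> last char: d
  4: eaede$ -> last char: $
  5: ede$ea -> last char: a


BWT = eeed$a


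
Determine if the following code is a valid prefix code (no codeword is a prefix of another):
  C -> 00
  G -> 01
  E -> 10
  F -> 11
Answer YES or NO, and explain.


Checking each pair (does one codeword prefix another?):
  C='00' vs G='01': no prefix
  C='00' vs E='10': no prefix
  C='00' vs F='11': no prefix
  G='01' vs C='00': no prefix
  G='01' vs E='10': no prefix
  G='01' vs F='11': no prefix
  E='10' vs C='00': no prefix
  E='10' vs G='01': no prefix
  E='10' vs F='11': no prefix
  F='11' vs C='00': no prefix
  F='11' vs G='01': no prefix
  F='11' vs E='10': no prefix
No violation found over all pairs.

YES -- this is a valid prefix code. No codeword is a prefix of any other codeword.


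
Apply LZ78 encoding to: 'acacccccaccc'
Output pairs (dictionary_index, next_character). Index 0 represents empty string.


LZ78 encoding steps:
Dictionary: {0: ''}
Step 1: w='' (idx 0), next='a' -> output (0, 'a'), add 'a' as idx 1
Step 2: w='' (idx 0), next='c' -> output (0, 'c'), add 'c' as idx 2
Step 3: w='a' (idx 1), next='c' -> output (1, 'c'), add 'ac' as idx 3
Step 4: w='c' (idx 2), next='c' -> output (2, 'c'), add 'cc' as idx 4
Step 5: w='cc' (idx 4), next='a' -> output (4, 'a'), add 'cca' as idx 5
Step 6: w='cc' (idx 4), next='c' -> output (4, 'c'), add 'ccc' as idx 6


Encoded: [(0, 'a'), (0, 'c'), (1, 'c'), (2, 'c'), (4, 'a'), (4, 'c')]


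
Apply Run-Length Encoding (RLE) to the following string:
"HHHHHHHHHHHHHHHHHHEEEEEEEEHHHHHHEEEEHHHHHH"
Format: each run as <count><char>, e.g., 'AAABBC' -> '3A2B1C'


Scanning runs left to right:
  i=0: run of 'H' x 18 -> '18H'
  i=18: run of 'E' x 8 -> '8E'
  i=26: run of 'H' x 6 -> '6H'
  i=32: run of 'E' x 4 -> '4E'
  i=36: run of 'H' x 6 -> '6H'

RLE = 18H8E6H4E6H


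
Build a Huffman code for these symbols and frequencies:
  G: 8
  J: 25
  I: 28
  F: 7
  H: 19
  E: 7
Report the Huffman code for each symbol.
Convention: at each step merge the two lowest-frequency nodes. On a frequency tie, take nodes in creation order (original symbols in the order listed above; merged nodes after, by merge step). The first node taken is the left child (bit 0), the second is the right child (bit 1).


Huffman tree construction:
Step 1: Merge F(7) + E(7) = 14
Step 2: Merge G(8) + (F+E)(14) = 22
Step 3: Merge H(19) + (G+(F+E))(22) = 41
Step 4: Merge J(25) + I(28) = 53
Step 5: Merge (H+(G+(F+E)))(41) + (J+I)(53) = 94
Read each symbol's code off the tree from the root (left child = 0, right child = 1).

Codes:
  G: 010 (length 3)
  J: 10 (length 2)
  I: 11 (length 2)
  F: 0110 (length 4)
  H: 00 (length 2)
  E: 0111 (length 4)
Average code length: 224/94 = 2.3830 bits/symbol


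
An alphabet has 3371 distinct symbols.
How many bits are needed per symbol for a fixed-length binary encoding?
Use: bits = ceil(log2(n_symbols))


log2(3371) = 11.719
Bracket: 2^11 = 2048 < 3371 <= 2^12 = 4096
So ceil(log2(3371)) = 12

bits = ceil(log2(3371)) = ceil(11.719) = 12 bits


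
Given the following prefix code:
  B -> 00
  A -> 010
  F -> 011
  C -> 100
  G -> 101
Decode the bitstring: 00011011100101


Decoding step by step:
Bits 00 -> B
Bits 011 -> F
Bits 011 -> F
Bits 100 -> C
Bits 101 -> G


Decoded message: BFFCG


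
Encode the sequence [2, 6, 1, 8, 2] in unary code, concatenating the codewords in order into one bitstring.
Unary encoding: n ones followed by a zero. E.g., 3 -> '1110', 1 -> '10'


Encode each number as n ones followed by a terminating 0:
  2 -> 110 (3 bits)
  6 -> 1111110 (7 bits)
  1 -> 10 (2 bits)
  8 -> 111111110 (9 bits)
  2 -> 110 (3 bits)
Total length = 3 + 7 + 2 + 9 + 3 = 24 bits.

Unary([2, 6, 1, 8, 2]) = 110111111010111111110110 (24 bits)


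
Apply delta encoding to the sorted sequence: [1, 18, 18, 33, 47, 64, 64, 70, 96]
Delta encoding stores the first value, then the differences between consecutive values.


First value: 1
Deltas:
  18 - 1 = 17
  18 - 18 = 0
  33 - 18 = 15
  47 - 33 = 14
  64 - 47 = 17
  64 - 64 = 0
  70 - 64 = 6
  96 - 70 = 26


Delta encoded: [1, 17, 0, 15, 14, 17, 0, 6, 26]


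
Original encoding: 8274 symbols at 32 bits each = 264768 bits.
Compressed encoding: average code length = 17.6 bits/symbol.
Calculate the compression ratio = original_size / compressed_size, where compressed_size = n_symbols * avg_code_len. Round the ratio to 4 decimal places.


original_size = n_symbols * orig_bits = 8274 * 32 = 264768 bits
compressed_size = n_symbols * avg_code_len = 8274 * 17.6 = 145622.4 bits
ratio = original_size / compressed_size = 264768 / 145622.4 = 1.8182

Compression ratio = 1.8182


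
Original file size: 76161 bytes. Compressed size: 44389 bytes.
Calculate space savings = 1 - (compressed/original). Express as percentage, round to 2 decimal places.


ratio = compressed/original = 44389/76161 = 0.582831
savings = 1 - ratio = 1 - 0.582831 = 0.417169
as a percentage: 0.417169 * 100 = 41.72%

Space savings = 1 - 44389/76161 = 41.72%


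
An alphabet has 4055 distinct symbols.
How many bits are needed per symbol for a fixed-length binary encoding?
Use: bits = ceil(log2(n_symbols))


log2(4055) = 11.9855
Bracket: 2^11 = 2048 < 4055 <= 2^12 = 4096
So ceil(log2(4055)) = 12

bits = ceil(log2(4055)) = ceil(11.9855) = 12 bits


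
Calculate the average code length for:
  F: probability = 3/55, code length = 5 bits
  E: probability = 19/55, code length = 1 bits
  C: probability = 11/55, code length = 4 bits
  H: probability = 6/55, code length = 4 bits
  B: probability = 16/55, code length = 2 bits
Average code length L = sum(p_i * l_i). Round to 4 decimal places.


Weighted contributions p_i * l_i:
  F: (3/55) * 5 = 15/55
  E: (19/55) * 1 = 19/55
  C: (11/55) * 4 = 44/55
  H: (6/55) * 4 = 24/55
  B: (16/55) * 2 = 32/55
Sum = (15 + 19 + 44 + 24 + 32)/55 = 134/55

L = 134/55 = 2.4364 bits/symbol
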